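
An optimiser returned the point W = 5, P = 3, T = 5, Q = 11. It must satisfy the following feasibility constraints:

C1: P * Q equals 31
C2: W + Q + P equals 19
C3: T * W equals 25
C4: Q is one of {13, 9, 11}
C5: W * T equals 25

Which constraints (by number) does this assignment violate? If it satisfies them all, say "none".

C1: P * Q = 3 * 11 = 33, not 31 — does not hold.
C2: W + Q + P = 5 + 11 + 3 = 19 — holds.
C3: T * W = 5 * 5 = 25 — holds.
C4: Q = 11 is in {13, 9, 11} — holds.
C5: W * T = 5 * 5 = 25 — holds.

Violated: 1.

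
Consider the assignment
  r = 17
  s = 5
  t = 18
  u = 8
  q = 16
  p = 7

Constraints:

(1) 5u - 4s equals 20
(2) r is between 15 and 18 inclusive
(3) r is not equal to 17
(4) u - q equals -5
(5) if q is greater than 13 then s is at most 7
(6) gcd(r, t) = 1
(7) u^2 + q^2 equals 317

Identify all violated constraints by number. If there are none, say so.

Constraints 3, 4, and 7 are violated.

(1) 5u - 4s = 5(8) - 4(5) = 20  yes
(2) r = 17 lies in [15, 18]  yes
(3) r = 17, but 17 is required to differ  no
(4) u - q = 8 - 16 = -8, not -5  no
(5) q = 16 > 13, so we need s ≤ 7; s = 5 ≤ 7  yes
(6) gcd(17, 18) = 1  yes
(7) u^2 + q^2 = 8^2 + 16^2 = 64 + 256 = 320, not 317  no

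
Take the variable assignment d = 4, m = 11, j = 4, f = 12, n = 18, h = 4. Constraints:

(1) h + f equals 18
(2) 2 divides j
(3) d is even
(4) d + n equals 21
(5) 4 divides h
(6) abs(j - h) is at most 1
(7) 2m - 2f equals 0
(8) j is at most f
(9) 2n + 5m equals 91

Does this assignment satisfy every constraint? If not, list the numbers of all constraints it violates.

Constraints 1, 4, 7 do not hold.

(1) h + f = 4 + 12 = 16, not 18 — violated.
(2) 4 / 2 = 2, so 2 divides 4 — OK.
(3) d = 4 is even — OK.
(4) d + n = 4 + 18 = 22, not 21 — violated.
(5) 4 / 4 = 1, so 4 divides 4 — OK.
(6) abs(4 - 4) = 0; 0 ≤ 1 — OK.
(7) 2m - 2f = 2(11) - 2(12) = -2, not 0 — violated.
(8) j = 4, f = 12; 4 ≤ 12 — OK.
(9) 2n + 5m = 2(18) + 5(11) = 91 — OK.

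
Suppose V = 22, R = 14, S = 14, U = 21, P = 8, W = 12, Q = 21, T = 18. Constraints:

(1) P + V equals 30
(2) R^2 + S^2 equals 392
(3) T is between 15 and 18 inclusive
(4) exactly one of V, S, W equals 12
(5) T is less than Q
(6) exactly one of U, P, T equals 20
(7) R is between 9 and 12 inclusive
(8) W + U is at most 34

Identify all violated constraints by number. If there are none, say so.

No — constraints 6, 7 are not satisfied.

(1) P + V = 8 + 22 = 30 — satisfied.
(2) R^2 + S^2 = 14^2 + 14^2 = 196 + 196 = 392 — satisfied.
(3) T = 18 lies in [15, 18] — satisfied.
(4) V=22, S=14, W=12; 1 of them equals 12 — satisfied.
(5) T = 18, Q = 21; 18 < 21 — satisfied.
(6) U=21, P=8, T=18; 0 of them equal 20, not exactly one — violated.
(7) R = 14 is outside [9, 12] — violated.
(8) W + U = 12 + 21 = 33; 33 ≤ 34 — satisfied.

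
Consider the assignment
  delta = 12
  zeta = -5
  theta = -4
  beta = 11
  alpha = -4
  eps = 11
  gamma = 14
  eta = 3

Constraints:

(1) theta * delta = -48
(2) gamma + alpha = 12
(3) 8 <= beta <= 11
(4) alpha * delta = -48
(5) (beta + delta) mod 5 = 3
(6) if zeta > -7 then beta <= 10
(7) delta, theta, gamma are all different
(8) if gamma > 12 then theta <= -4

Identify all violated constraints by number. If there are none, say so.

Violated: 2 and 6.

(1) theta * delta = -4 * 12 = -48 — holds.
(2) gamma + alpha = 14 + (-4) = 10, not 12 — does not hold.
(3) beta = 11 lies in [8, 11] — holds.
(4) alpha * delta = -4 * 12 = -48 — holds.
(5) beta + delta = 23; 23 mod 5 = 3 — holds.
(6) zeta = -5 > -7, so we need beta ≤ 10; but beta = 11 > 10 — does not hold.
(7) values 12, -4, 14 are pairwise distinct — holds.
(8) gamma = 14 > 12, so we need theta ≤ -4; theta = -4 ≤ -4 — holds.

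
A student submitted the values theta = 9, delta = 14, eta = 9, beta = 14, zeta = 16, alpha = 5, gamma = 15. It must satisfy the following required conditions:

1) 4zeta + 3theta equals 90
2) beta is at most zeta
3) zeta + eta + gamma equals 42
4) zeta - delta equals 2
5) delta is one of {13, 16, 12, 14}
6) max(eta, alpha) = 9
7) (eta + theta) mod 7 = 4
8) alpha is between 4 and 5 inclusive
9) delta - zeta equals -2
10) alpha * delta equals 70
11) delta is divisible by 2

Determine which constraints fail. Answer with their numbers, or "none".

1) 4zeta + 3theta = 4(16) + 3(9) = 91, not 90  ✗
2) beta = 14, zeta = 16; 14 ≤ 16  ✓
3) zeta + eta + gamma = 16 + 9 + 15 = 40, not 42  ✗
4) zeta - delta = 16 - 14 = 2  ✓
5) delta = 14 is in {13, 16, 12, 14}  ✓
6) max(9, 5) = 9  ✓
7) eta + theta = 18; 18 mod 7 = 4  ✓
8) alpha = 5 lies in [4, 5]  ✓
9) delta - zeta = 14 - 16 = -2  ✓
10) alpha * delta = 5 * 14 = 70  ✓
11) 14 / 2 = 7, so 2 divides 14  ✓

Constraints 1, 3 do not hold.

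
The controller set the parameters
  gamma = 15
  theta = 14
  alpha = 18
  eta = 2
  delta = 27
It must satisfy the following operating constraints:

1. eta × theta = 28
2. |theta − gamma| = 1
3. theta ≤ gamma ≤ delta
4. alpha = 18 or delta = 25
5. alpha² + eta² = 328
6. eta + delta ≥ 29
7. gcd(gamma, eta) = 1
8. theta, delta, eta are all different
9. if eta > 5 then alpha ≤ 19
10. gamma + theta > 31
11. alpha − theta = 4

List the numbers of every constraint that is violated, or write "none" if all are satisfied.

Constraint 10 is violated.

1. eta × theta = 2 × 14 = 28 — OK.
2. |14 − 15| = 1 — OK.
3. values 14 ≤ 15 ≤ 27 — OK.
4. alpha = 18 = 18 (first disjunct) — OK.
5. alpha² + eta² = 18² + 2² = 324 + 4 = 328 — OK.
6. eta + delta = 2 + 27 = 29; 29 ≥ 29 — OK.
7. gcd(15, 2) = 1 — OK.
8. values 14, 27, 2 are pairwise distinct — OK.
9. eta = 2, not > 5; antecedent false, conditional vacuously true — OK.
10. gamma + theta = 15 + 14 = 29; 29 ≤ 31, bound 31 not met — violated.
11. alpha − theta = 18 − 14 = 4 — OK.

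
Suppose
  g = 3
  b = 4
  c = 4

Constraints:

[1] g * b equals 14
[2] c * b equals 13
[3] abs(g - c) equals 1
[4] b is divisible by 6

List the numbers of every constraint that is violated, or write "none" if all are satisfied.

Violated: 1, 2, 4.

[1] g * b = 3 * 4 = 12, not 14 — violated.
[2] c * b = 4 * 4 = 16, not 13 — violated.
[3] abs(3 - 4) = 1 — OK.
[4] 4 = 6*0 + 4, so 6 does not divide 4 — violated.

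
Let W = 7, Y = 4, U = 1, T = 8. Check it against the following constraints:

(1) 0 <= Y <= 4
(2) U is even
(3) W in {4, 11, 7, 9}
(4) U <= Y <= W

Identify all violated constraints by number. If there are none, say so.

Constraint 2 does not hold.

(1) Y = 4 lies in [0, 4]  true
(2) U = 1 is odd  false
(3) W = 7 is in {4, 11, 7, 9}  true
(4) values 1 <= 4 <= 7  true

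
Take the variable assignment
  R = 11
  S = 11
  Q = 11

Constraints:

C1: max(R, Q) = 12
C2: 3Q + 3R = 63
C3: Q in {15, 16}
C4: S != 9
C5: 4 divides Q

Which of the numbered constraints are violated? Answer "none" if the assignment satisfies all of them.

C1: max(11, 11) = 11, not 12 — violated.
C2: 3Q + 3R = 3(11) + 3(11) = 66, not 63 — violated.
C3: Q = 11 is not in {15, 16} — violated.
C4: S = 11, and 11 ≠ 9 — OK.
C5: 11 = 4*2 + 3, so 4 does not divide 11 — violated.

Constraints 1, 2, 3, and 5 do not hold.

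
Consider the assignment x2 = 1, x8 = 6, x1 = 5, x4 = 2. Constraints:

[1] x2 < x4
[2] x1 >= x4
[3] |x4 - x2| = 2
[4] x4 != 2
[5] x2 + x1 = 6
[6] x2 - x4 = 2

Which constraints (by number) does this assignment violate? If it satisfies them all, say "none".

[1] x2 = 1, x4 = 2; 1 < 2 — OK.
[2] x1 = 5, x4 = 2; 5 ≥ 2 — OK.
[3] |2 - 1| = 1, not 2 — violated.
[4] x4 = 2, but 2 is required to differ — violated.
[5] x2 + x1 = 1 + 5 = 6 — OK.
[6] x2 - x4 = 1 - 2 = -1, not 2 — violated.

Constraints 3, 4, and 6 are violated.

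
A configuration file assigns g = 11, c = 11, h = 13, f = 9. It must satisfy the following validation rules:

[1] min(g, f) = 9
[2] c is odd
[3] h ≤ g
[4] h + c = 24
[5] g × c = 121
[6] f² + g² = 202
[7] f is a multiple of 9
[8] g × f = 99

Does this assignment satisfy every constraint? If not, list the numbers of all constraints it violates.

Constraint 3 is violated.

[1] min(11, 9) = 9  holds
[2] c = 11 is odd  holds
[3] h = 13, g = 11; 13 > 11 (want ≤)  fails
[4] h + c = 13 + 11 = 24  holds
[5] g × c = 11 × 11 = 121  holds
[6] f² + g² = 9² + 11² = 81 + 121 = 202  holds
[7] 9 / 9 = 1, so 9 divides 9  holds
[8] g × f = 11 × 9 = 99  holds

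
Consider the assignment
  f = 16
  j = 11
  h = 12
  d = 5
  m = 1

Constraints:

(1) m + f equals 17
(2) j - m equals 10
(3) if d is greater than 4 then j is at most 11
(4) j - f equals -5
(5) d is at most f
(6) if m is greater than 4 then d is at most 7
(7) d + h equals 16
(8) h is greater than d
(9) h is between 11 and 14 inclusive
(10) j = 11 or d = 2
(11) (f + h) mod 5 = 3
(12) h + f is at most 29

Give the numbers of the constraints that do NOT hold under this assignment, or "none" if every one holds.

(1) m + f = 1 + 16 = 17 — holds.
(2) j - m = 11 - 1 = 10 — holds.
(3) d = 5 > 4, so we need j ≤ 11; j = 11 ≤ 11 — holds.
(4) j - f = 11 - 16 = -5 — holds.
(5) d = 5, f = 16; 5 ≤ 16 — holds.
(6) m = 1, not > 4; antecedent false, conditional vacuously true — holds.
(7) d + h = 5 + 12 = 17, not 16 — fails.
(8) h = 12, d = 5; 12 > 5 — holds.
(9) h = 12 lies in [11, 14] — holds.
(10) j = 11 = 11 (first disjunct) — holds.
(11) f + h = 28; 28 mod 5 = 3 — holds.
(12) h + f = 12 + 16 = 28; 28 ≤ 29 — holds.

The assignment fails constraint 7.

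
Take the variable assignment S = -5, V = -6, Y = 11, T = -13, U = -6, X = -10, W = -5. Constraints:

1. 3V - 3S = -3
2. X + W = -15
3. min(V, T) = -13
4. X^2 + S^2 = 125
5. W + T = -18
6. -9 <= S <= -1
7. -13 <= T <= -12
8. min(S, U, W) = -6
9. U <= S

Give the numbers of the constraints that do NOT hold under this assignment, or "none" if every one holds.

All constraints are satisfied.

1. 3V - 3S = 3(-6) - 3(-5) = -3  yes
2. X + W = -10 + (-5) = -15  yes
3. min(-6, -13) = -13  yes
4. X^2 + S^2 = (-10)^2 + (-5)^2 = 100 + 25 = 125  yes
5. W + T = -5 + (-13) = -18  yes
6. S = -5 lies in [-9, -1]  yes
7. T = -13 lies in [-13, -12]  yes
8. min(-5, -6, -5) = -6  yes
9. U = -6, S = -5; -6 ≤ -5  yes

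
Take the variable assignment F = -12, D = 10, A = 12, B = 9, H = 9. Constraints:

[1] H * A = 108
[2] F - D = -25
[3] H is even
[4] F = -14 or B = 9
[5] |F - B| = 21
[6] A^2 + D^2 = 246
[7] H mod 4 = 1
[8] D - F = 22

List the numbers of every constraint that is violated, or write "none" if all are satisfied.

Violated: 2, 3, 6.

[1] H * A = 9 * 12 = 108 — OK.
[2] F - D = -12 - 10 = -22, not -25 — violated.
[3] H = 9 is odd — violated.
[4] F = -12 ≠ -14, but B = 9 = 9 (second disjunct) — OK.
[5] |-12 - 9| = 21 — OK.
[6] A^2 + D^2 = 12^2 + 10^2 = 144 + 100 = 244, not 246 — violated.
[7] 9 mod 4 = 1 — OK.
[8] D - F = 10 - (-12) = 22 — OK.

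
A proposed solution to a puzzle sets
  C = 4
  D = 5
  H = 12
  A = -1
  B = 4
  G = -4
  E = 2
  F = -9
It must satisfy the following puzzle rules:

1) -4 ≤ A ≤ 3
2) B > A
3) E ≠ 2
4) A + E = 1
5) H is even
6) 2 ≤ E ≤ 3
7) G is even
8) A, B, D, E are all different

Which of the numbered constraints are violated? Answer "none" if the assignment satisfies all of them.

Constraint 3 is violated.

1) A = -1 lies in [-4, 3] — satisfied.
2) B = 4, A = -1; 4 > -1 — satisfied.
3) E = 2, but 2 is required to differ — violated.
4) A + E = -1 + 2 = 1 — satisfied.
5) H = 12 is even — satisfied.
6) E = 2 lies in [2, 3] — satisfied.
7) G = -4 is even — satisfied.
8) values -1, 4, 5, 2 are pairwise distinct — satisfied.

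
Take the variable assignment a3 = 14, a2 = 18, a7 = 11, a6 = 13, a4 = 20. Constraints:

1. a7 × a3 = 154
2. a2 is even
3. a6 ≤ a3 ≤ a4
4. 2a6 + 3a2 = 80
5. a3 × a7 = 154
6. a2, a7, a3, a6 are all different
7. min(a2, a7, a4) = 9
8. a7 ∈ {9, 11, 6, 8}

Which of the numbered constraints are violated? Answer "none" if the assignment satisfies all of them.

No — constraint 7 is not satisfied.

1. a7 × a3 = 11 × 14 = 154 — holds.
2. a2 = 18 is even — holds.
3. values 13 ≤ 14 ≤ 20 — holds.
4. 2a6 + 3a2 = 2(13) + 3(18) = 80 — holds.
5. a3 × a7 = 14 × 11 = 154 — holds.
6. values 18, 11, 14, 13 are pairwise distinct — holds.
7. min(18, 11, 20) = 11, not 9 — fails.
8. a7 = 11 is in {9, 11, 6, 8} — holds.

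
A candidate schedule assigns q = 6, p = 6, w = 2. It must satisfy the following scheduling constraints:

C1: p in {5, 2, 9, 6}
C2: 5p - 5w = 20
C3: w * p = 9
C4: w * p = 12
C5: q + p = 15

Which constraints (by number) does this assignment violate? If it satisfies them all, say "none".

No — constraints 3 and 5 are not satisfied.

C1: p = 6 is in {5, 2, 9, 6} — OK.
C2: 5p - 5w = 5(6) - 5(2) = 20 — OK.
C3: w * p = 2 * 6 = 12, not 9 — violated.
C4: w * p = 2 * 6 = 12 — OK.
C5: q + p = 6 + 6 = 12, not 15 — violated.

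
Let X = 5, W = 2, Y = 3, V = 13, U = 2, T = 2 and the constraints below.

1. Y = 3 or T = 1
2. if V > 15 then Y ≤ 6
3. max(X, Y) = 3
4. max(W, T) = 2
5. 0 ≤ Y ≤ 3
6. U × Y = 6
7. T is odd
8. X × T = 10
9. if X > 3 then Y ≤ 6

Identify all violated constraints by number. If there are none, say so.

1. Y = 3 = 3 (first disjunct) — OK.
2. V = 13, not > 15; antecedent false, conditional vacuously true — OK.
3. max(5, 3) = 5, not 3 — violated.
4. max(2, 2) = 2 — OK.
5. Y = 3 lies in [0, 3] — OK.
6. U × Y = 2 × 3 = 6 — OK.
7. T = 2 is even — violated.
8. X × T = 5 × 2 = 10 — OK.
9. X = 5 > 3, so we need Y ≤ 6; Y = 3 ≤ 6 — OK.

No — constraints 3, 7 are not satisfied.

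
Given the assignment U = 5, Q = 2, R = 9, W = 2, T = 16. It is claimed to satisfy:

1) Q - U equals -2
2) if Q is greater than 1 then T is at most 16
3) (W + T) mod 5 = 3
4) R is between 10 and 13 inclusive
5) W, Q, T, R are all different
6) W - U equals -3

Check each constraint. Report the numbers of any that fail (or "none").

Violated: 1, 4, and 5.

1) Q - U = 2 - 5 = -3, not -2  ✘
2) Q = 2 > 1, so we need T ≤ 16; T = 16 ≤ 16  ✔
3) W + T = 18; 18 mod 5 = 3  ✔
4) R = 9 is outside [10, 13]  ✘
5) W = Q = 2, not all different  ✘
6) W - U = 2 - 5 = -3  ✔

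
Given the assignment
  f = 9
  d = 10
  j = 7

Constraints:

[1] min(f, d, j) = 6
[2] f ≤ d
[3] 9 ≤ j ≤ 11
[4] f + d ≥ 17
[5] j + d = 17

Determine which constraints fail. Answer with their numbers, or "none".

Violated: 1 and 3.

[1] min(9, 10, 7) = 7, not 6 — fails.
[2] f = 9, d = 10; 9 ≤ 10 — holds.
[3] j = 7 is outside [9, 11] — fails.
[4] f + d = 9 + 10 = 19; 19 ≥ 17 — holds.
[5] j + d = 7 + 10 = 17 — holds.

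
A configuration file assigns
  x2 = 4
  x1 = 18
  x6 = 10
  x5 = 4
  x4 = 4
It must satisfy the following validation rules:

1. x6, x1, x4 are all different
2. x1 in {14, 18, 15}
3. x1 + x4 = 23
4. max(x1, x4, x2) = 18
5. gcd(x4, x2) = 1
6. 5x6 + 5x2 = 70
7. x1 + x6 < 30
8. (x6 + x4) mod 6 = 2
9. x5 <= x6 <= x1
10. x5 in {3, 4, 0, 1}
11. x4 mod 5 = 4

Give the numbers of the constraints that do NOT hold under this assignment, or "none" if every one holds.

1. values 10, 18, 4 are pairwise distinct — satisfied.
2. x1 = 18 is in {14, 18, 15} — satisfied.
3. x1 + x4 = 18 + 4 = 22, not 23 — violated.
4. max(18, 4, 4) = 18 — satisfied.
5. gcd(4, 4) = 4, not 1 — violated.
6. 5x6 + 5x2 = 5(10) + 5(4) = 70 — satisfied.
7. x1 + x6 = 18 + 10 = 28; 28 < 30 — satisfied.
8. x6 + x4 = 14; 14 mod 6 = 2 — satisfied.
9. values 4 <= 10 <= 18 — satisfied.
10. x5 = 4 is in {3, 4, 0, 1} — satisfied.
11. 4 mod 5 = 4 — satisfied.

Constraints 3 and 5 are violated.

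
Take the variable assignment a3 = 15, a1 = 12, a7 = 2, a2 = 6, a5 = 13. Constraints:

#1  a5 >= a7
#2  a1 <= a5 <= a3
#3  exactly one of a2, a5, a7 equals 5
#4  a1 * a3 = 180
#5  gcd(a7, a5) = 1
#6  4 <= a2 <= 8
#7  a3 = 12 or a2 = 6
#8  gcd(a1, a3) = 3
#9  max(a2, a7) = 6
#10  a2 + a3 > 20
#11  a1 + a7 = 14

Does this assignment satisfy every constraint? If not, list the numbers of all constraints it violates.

#1 a5 = 13, a7 = 2; 13 ≥ 2 — holds.
#2 values 12 <= 13 <= 15 — holds.
#3 a2=6, a5=13, a7=2; 0 of them equal 5, not exactly one — fails.
#4 a1 * a3 = 12 * 15 = 180 — holds.
#5 gcd(2, 13) = 1 — holds.
#6 a2 = 6 lies in [4, 8] — holds.
#7 a3 = 15 ≠ 12, but a2 = 6 = 6 (second disjunct) — holds.
#8 gcd(12, 15) = 3 — holds.
#9 max(6, 2) = 6 — holds.
#10 a2 + a3 = 6 + 15 = 21; 21 > 20 — holds.
#11 a1 + a7 = 12 + 2 = 14 — holds.

Violated: 3.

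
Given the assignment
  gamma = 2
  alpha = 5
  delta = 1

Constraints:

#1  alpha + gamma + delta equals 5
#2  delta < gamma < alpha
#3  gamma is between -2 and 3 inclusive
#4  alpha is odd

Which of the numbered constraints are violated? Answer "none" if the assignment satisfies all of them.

#1 alpha + gamma + delta = 5 + 2 + 1 = 8, not 5  fails
#2 values 1 < 2 < 5  holds
#3 gamma = 2 lies in [-2, 3]  holds
#4 alpha = 5 is odd  holds

No — constraint 1 is not satisfied.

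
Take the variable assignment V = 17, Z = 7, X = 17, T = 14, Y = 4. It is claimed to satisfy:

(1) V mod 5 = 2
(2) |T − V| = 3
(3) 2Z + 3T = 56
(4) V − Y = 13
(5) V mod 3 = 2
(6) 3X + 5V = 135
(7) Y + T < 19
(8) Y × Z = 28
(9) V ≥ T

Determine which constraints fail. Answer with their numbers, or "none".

(1) 17 mod 5 = 2 — holds.
(2) |14 − 17| = 3 — holds.
(3) 2Z + 3T = 2(7) + 3(14) = 56 — holds.
(4) V − Y = 17 − 4 = 13 — holds.
(5) 17 mod 3 = 2 — holds.
(6) 3X + 5V = 3(17) + 5(17) = 136, not 135 — does not hold.
(7) Y + T = 4 + 14 = 18; 18 < 19 — holds.
(8) Y × Z = 4 × 7 = 28 — holds.
(9) V = 17, T = 14; 17 ≥ 14 — holds.

Constraint 6 is violated.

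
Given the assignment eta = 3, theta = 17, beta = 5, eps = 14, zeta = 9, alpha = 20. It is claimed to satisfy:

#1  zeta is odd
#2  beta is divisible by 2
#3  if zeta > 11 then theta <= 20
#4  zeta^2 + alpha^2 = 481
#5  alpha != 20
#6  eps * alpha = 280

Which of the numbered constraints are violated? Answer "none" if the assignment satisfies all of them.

Constraints 2 and 5 do not hold.

#1 zeta = 9 is odd  ✔
#2 5 = 2*2 + 1, so 2 does not divide 5  ✘
#3 zeta = 9, not > 11; antecedent false, conditional vacuously true  ✔
#4 zeta^2 + alpha^2 = 9^2 + 20^2 = 81 + 400 = 481  ✔
#5 alpha = 20, but 20 is required to differ  ✘
#6 eps * alpha = 14 * 20 = 280  ✔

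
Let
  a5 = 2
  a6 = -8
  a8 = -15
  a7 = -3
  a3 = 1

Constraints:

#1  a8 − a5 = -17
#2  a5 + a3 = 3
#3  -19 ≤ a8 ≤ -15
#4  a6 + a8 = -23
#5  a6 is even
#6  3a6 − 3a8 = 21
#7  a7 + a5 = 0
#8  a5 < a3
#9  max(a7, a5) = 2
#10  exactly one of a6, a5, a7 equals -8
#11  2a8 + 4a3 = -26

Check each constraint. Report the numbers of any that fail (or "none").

#1 a8 − a5 = -15 − 2 = -17  yes
#2 a5 + a3 = 2 + 1 = 3  yes
#3 a8 = -15 lies in [-19, -15]  yes
#4 a6 + a8 = -8 + (-15) = -23  yes
#5 a6 = -8 is even  yes
#6 3a6 − 3a8 = 3(-8) − 3(-15) = 21  yes
#7 a7 + a5 = -3 + 2 = -1, not 0  no
#8 a5 = 2, a3 = 1; 2 ≥ 1 (want <)  no
#9 max(-3, 2) = 2  yes
#10 a6=-8, a5=2, a7=-3; 1 of them equals -8  yes
#11 2a8 + 4a3 = 2(-15) + 4(1) = -26  yes

No — constraints 7 and 8 are not satisfied.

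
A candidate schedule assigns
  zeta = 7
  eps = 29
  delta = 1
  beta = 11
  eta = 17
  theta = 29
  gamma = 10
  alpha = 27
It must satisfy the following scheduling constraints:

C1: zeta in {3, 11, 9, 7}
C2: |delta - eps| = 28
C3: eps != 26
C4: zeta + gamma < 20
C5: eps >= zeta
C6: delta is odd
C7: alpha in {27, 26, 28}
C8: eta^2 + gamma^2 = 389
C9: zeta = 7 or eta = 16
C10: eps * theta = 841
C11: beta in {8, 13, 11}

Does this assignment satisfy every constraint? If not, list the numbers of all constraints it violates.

C1: zeta = 7 is in {3, 11, 9, 7} — holds.
C2: |1 - 29| = 28 — holds.
C3: eps = 29, and 29 ≠ 26 — holds.
C4: zeta + gamma = 7 + 10 = 17; 17 < 20 — holds.
C5: eps = 29, zeta = 7; 29 ≥ 7 — holds.
C6: delta = 1 is odd — holds.
C7: alpha = 27 is in {27, 26, 28} — holds.
C8: eta^2 + gamma^2 = 17^2 + 10^2 = 289 + 100 = 389 — holds.
C9: zeta = 7 = 7 (first disjunct) — holds.
C10: eps * theta = 29 * 29 = 841 — holds.
C11: beta = 11 is in {8, 13, 11} — holds.

No violations.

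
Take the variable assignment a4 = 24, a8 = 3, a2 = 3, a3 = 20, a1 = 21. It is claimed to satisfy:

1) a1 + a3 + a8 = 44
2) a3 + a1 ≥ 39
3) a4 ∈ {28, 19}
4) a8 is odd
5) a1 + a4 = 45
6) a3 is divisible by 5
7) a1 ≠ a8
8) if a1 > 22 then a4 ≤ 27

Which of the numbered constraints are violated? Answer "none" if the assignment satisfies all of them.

1) a1 + a3 + a8 = 21 + 20 + 3 = 44 — OK.
2) a3 + a1 = 20 + 21 = 41; 41 ≥ 39 — OK.
3) a4 = 24 is not in {28, 19} — violated.
4) a8 = 3 is odd — OK.
5) a1 + a4 = 21 + 24 = 45 — OK.
6) 20 / 5 = 4, so 5 divides 20 — OK.
7) a1 = 21, a8 = 3; distinct — OK.
8) a1 = 21, not > 22; antecedent false, conditional vacuously true — OK.

No — constraint 3 is not satisfied.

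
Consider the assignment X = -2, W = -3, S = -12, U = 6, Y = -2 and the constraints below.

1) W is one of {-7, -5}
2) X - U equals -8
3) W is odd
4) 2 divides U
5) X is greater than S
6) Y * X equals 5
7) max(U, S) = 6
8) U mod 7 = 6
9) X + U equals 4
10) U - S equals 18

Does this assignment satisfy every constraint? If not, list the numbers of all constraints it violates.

1) W = -3 is not in {-7, -5} — fails.
2) X - U = -2 - 6 = -8 — holds.
3) W = -3 is odd — holds.
4) 6 / 2 = 3, so 2 divides 6 — holds.
5) X = -2, S = -12; -2 > -12 — holds.
6) Y * X = -2 * (-2) = 4, not 5 — fails.
7) max(6, -12) = 6 — holds.
8) 6 mod 7 = 6 — holds.
9) X + U = -2 + 6 = 4 — holds.
10) U - S = 6 - (-12) = 18 — holds.

Constraints 1 and 6 do not hold.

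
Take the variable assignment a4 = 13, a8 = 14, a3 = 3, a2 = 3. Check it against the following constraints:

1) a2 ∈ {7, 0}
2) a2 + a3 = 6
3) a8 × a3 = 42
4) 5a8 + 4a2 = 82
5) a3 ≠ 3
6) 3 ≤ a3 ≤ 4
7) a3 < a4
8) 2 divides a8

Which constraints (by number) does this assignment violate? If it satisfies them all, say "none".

The assignment fails constraints 1, 5.

1) a2 = 3 is not in {7, 0} — violated.
2) a2 + a3 = 3 + 3 = 6 — satisfied.
3) a8 × a3 = 14 × 3 = 42 — satisfied.
4) 5a8 + 4a2 = 5(14) + 4(3) = 82 — satisfied.
5) a3 = 3, but 3 is required to differ — violated.
6) a3 = 3 lies in [3, 4] — satisfied.
7) a3 = 3, a4 = 13; 3 < 13 — satisfied.
8) 14 / 2 = 7, so 2 divides 14 — satisfied.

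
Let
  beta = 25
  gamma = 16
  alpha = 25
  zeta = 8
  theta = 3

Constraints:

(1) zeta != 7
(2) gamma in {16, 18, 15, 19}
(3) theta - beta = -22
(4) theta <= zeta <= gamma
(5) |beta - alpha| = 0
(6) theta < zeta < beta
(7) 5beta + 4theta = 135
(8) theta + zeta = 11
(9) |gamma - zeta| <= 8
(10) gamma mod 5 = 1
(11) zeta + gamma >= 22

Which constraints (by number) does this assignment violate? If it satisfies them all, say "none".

No — constraint 7 is not satisfied.

(1) zeta = 8, and 8 ≠ 7  ✓
(2) gamma = 16 is in {16, 18, 15, 19}  ✓
(3) theta - beta = 3 - 25 = -22  ✓
(4) values 3 <= 8 <= 16  ✓
(5) |25 - 25| = 0  ✓
(6) values 3 < 8 < 25  ✓
(7) 5beta + 4theta = 5(25) + 4(3) = 137, not 135  ✗
(8) theta + zeta = 3 + 8 = 11  ✓
(9) |16 - 8| = 8; 8 ≤ 8  ✓
(10) 16 mod 5 = 1  ✓
(11) zeta + gamma = 8 + 16 = 24; 24 ≥ 22  ✓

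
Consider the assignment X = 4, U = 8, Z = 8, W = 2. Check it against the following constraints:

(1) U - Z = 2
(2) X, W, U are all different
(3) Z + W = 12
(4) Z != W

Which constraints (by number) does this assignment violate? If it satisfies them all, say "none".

(1) U - Z = 8 - 8 = 0, not 2 — violated.
(2) values 4, 2, 8 are pairwise distinct — OK.
(3) Z + W = 8 + 2 = 10, not 12 — violated.
(4) Z = 8, W = 2; distinct — OK.

No — constraints 1, 3 are not satisfied.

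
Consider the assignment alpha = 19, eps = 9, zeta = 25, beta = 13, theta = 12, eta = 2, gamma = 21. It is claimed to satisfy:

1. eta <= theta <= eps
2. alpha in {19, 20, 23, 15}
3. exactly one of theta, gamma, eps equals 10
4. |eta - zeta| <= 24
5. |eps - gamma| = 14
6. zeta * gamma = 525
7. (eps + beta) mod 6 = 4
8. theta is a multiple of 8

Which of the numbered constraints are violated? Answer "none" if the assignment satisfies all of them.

1. values 2, 12, 9; theta = 12 is not <= eps = 9  ✘
2. alpha = 19 is in {19, 20, 23, 15}  ✔
3. theta=12, gamma=21, eps=9; 0 of them equal 10, not exactly one  ✘
4. |2 - 25| = 23; 23 ≤ 24  ✔
5. |9 - 21| = 12, not 14  ✘
6. zeta * gamma = 25 * 21 = 525  ✔
7. eps + beta = 22; 22 mod 6 = 4  ✔
8. 12 = 8*1 + 4, so 8 does not divide 12  ✘

The assignment fails constraints 1, 3, 5, and 8.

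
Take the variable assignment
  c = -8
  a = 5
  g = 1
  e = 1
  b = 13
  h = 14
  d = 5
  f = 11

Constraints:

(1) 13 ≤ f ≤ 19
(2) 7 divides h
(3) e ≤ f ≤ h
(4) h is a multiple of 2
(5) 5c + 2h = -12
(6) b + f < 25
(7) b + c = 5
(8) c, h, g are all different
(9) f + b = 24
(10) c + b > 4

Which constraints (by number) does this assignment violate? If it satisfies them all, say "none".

(1) f = 11 is outside [13, 19]  fails
(2) 14 / 7 = 2, so 7 divides 14  holds
(3) values 1 ≤ 11 ≤ 14  holds
(4) 14 / 2 = 7, so 2 divides 14  holds
(5) 5c + 2h = 5(-8) + 2(14) = -12  holds
(6) b + f = 13 + 11 = 24; 24 < 25  holds
(7) b + c = 13 + (-8) = 5  holds
(8) values -8, 14, 1 are pairwise distinct  holds
(9) f + b = 11 + 13 = 24  holds
(10) c + b = -8 + 13 = 5; 5 > 4  holds

Constraint 1 is violated.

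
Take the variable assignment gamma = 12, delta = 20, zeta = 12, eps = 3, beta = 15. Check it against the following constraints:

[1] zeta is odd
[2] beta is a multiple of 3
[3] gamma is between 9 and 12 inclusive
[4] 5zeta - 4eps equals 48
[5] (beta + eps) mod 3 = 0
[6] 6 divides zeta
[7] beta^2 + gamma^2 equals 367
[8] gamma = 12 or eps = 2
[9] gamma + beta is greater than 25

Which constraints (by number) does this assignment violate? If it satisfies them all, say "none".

Violated: 1 and 7.

[1] zeta = 12 is even  no
[2] 15 / 3 = 5, so 3 divides 15  yes
[3] gamma = 12 lies in [9, 12]  yes
[4] 5zeta - 4eps = 5(12) - 4(3) = 48  yes
[5] beta + eps = 18; 18 mod 3 = 0  yes
[6] 12 / 6 = 2, so 6 divides 12  yes
[7] beta^2 + gamma^2 = 15^2 + 12^2 = 225 + 144 = 369, not 367  no
[8] gamma = 12 = 12 (first disjunct)  yes
[9] gamma + beta = 12 + 15 = 27; 27 > 25  yes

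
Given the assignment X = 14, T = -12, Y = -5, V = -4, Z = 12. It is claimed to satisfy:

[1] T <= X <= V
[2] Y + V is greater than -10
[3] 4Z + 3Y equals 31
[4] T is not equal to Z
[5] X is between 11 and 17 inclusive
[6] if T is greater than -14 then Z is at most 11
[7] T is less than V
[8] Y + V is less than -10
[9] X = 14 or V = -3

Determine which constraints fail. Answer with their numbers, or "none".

[1] values -12, 14, -4; X = 14 is not <= V = -4  ✘
[2] Y + V = -5 + (-4) = -9; -9 > -10  ✔
[3] 4Z + 3Y = 4(12) + 3(-5) = 33, not 31  ✘
[4] T = -12, Z = 12; distinct  ✔
[5] X = 14 lies in [11, 17]  ✔
[6] T = -12 > -14, so we need Z ≤ 11; but Z = 12 > 11  ✘
[7] T = -12, V = -4; -12 < -4  ✔
[8] Y + V = -5 + (-4) = -9; -9 ≥ -10, bound -10 not met  ✘
[9] X = 14 = 14 (first disjunct)  ✔

The assignment fails constraints 1, 3, 6, 8.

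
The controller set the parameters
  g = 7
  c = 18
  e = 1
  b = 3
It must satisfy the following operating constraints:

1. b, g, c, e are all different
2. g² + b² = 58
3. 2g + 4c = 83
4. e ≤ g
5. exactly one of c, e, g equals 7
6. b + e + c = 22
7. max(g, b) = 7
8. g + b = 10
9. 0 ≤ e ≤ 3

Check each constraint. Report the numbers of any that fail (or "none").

1. values 3, 7, 18, 1 are pairwise distinct — holds.
2. g² + b² = 7² + 3² = 49 + 9 = 58 — holds.
3. 2g + 4c = 2(7) + 4(18) = 86, not 83 — does not hold.
4. e = 1, g = 7; 1 ≤ 7 — holds.
5. c=18, e=1, g=7; 1 of them equals 7 — holds.
6. b + e + c = 3 + 1 + 18 = 22 — holds.
7. max(7, 3) = 7 — holds.
8. g + b = 7 + 3 = 10 — holds.
9. e = 1 lies in [0, 3] — holds.

Constraint 3 does not hold.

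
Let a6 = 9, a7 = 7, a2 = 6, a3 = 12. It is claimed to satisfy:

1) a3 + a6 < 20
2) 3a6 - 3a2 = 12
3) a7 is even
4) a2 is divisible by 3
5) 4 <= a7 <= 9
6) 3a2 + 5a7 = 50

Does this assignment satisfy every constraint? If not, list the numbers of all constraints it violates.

1) a3 + a6 = 12 + 9 = 21; 21 ≥ 20, bound 20 not met — fails.
2) 3a6 - 3a2 = 3(9) - 3(6) = 9, not 12 — fails.
3) a7 = 7 is odd — fails.
4) 6 / 3 = 2, so 3 divides 6 — holds.
5) a7 = 7 lies in [4, 9] — holds.
6) 3a2 + 5a7 = 3(6) + 5(7) = 53, not 50 — fails.

No — constraints 1, 2, 3, 6 are not satisfied.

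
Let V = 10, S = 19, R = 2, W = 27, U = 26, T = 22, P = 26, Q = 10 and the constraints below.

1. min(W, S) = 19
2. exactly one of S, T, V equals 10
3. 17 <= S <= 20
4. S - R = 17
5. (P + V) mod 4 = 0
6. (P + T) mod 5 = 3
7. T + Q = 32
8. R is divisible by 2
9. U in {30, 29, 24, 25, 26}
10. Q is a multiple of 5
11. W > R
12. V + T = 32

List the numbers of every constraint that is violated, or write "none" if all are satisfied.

None — every constraint holds.

1. min(27, 19) = 19 — OK.
2. S=19, T=22, V=10; 1 of them equals 10 — OK.
3. S = 19 lies in [17, 20] — OK.
4. S - R = 19 - 2 = 17 — OK.
5. P + V = 36; 36 mod 4 = 0 — OK.
6. P + T = 48; 48 mod 5 = 3 — OK.
7. T + Q = 22 + 10 = 32 — OK.
8. 2 / 2 = 1, so 2 divides 2 — OK.
9. U = 26 is in {30, 29, 24, 25, 26} — OK.
10. 10 / 5 = 2, so 5 divides 10 — OK.
11. W = 27, R = 2; 27 > 2 — OK.
12. V + T = 10 + 22 = 32 — OK.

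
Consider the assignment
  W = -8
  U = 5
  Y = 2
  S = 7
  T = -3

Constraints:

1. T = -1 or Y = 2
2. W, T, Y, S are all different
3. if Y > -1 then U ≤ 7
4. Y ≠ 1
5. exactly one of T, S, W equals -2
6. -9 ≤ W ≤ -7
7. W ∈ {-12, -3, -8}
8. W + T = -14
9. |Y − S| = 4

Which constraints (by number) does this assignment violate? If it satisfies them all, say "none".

1. T = -3 ≠ -1, but Y = 2 = 2 (second disjunct)  true
2. values -8, -3, 2, 7 are pairwise distinct  true
3. Y = 2 > -1, so we need U ≤ 7; U = 5 ≤ 7  true
4. Y = 2, and 2 ≠ 1  true
5. T=-3, S=7, W=-8; 0 of them equal -2, not exactly one  false
6. W = -8 lies in [-9, -7]  true
7. W = -8 is in {-12, -3, -8}  true
8. W + T = -8 + (-3) = -11, not -14  false
9. |2 − 7| = 5, not 4  false

No — constraints 5, 8, 9 are not satisfied.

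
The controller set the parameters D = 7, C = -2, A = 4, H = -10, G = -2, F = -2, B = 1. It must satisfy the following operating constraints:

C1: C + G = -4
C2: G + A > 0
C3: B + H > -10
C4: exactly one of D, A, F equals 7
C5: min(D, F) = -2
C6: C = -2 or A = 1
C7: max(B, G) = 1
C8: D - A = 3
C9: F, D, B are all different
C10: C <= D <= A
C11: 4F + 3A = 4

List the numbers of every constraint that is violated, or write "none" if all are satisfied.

No — constraint 10 is not satisfied.

C1: C + G = -2 + (-2) = -4  holds
C2: G + A = -2 + 4 = 2; 2 > 0  holds
C3: B + H = 1 + (-10) = -9; -9 > -10  holds
C4: D=7, A=4, F=-2; 1 of them equals 7  holds
C5: min(7, -2) = -2  holds
C6: C = -2 = -2 (first disjunct)  holds
C7: max(1, -2) = 1  holds
C8: D - A = 7 - 4 = 3  holds
C9: values -2, 7, 1 are pairwise distinct  holds
C10: values -2, 7, 4; D = 7 is not <= A = 4  fails
C11: 4F + 3A = 4(-2) + 3(4) = 4  holds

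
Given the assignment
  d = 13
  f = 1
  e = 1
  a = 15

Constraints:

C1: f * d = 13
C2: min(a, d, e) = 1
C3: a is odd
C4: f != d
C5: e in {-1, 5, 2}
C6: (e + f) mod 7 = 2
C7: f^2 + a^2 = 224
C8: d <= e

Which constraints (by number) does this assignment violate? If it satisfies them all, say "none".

C1: f * d = 1 * 13 = 13 — holds.
C2: min(15, 13, 1) = 1 — holds.
C3: a = 15 is odd — holds.
C4: f = 1, d = 13; distinct — holds.
C5: e = 1 is not in {-1, 5, 2} — fails.
C6: e + f = 2; 2 mod 7 = 2 — holds.
C7: f^2 + a^2 = 1^2 + 15^2 = 1 + 225 = 226, not 224 — fails.
C8: d = 13, e = 1; 13 > 1 (want ≤) — fails.

Constraints 5, 7, and 8 are violated.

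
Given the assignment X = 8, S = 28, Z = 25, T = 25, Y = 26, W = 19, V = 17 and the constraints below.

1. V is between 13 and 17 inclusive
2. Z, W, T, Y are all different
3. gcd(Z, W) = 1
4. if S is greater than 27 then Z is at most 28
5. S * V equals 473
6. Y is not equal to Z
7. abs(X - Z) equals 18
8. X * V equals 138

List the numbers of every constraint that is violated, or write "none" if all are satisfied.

No — constraints 2, 5, 7, 8 are not satisfied.

1. V = 17 lies in [13, 17] — holds.
2. Z = T = 25, not all different — does not hold.
3. gcd(25, 19) = 1 — holds.
4. S = 28 > 27, so we need Z ≤ 28; Z = 25 ≤ 28 — holds.
5. S * V = 28 * 17 = 476, not 473 — does not hold.
6. Y = 26, Z = 25; distinct — holds.
7. abs(8 - 25) = 17, not 18 — does not hold.
8. X * V = 8 * 17 = 136, not 138 — does not hold.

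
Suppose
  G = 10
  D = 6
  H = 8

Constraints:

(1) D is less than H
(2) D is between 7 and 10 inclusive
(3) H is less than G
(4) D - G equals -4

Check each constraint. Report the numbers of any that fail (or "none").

(1) D = 6, H = 8; 6 < 8 — holds.
(2) D = 6 is outside [7, 10] — fails.
(3) H = 8, G = 10; 8 < 10 — holds.
(4) D - G = 6 - 10 = -4 — holds.

No — constraint 2 is not satisfied.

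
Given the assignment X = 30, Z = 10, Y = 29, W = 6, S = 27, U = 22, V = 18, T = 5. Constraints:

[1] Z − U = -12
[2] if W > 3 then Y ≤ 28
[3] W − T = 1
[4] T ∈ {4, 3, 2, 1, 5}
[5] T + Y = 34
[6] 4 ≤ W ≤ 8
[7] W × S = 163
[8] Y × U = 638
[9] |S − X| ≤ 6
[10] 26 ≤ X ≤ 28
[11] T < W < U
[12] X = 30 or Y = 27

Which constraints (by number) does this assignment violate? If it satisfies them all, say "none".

[1] Z − U = 10 − 22 = -12 — holds.
[2] W = 6 > 3, so we need Y ≤ 28; but Y = 29 > 28 — does not hold.
[3] W − T = 6 − 5 = 1 — holds.
[4] T = 5 is in {4, 3, 2, 1, 5} — holds.
[5] T + Y = 5 + 29 = 34 — holds.
[6] W = 6 lies in [4, 8] — holds.
[7] W × S = 6 × 27 = 162, not 163 — does not hold.
[8] Y × U = 29 × 22 = 638 — holds.
[9] |27 − 30| = 3; 3 ≤ 6 — holds.
[10] X = 30 is outside [26, 28] — does not hold.
[11] values 5 < 6 < 22 — holds.
[12] X = 30 = 30 (first disjunct) — holds.

Violated: 2, 7, and 10.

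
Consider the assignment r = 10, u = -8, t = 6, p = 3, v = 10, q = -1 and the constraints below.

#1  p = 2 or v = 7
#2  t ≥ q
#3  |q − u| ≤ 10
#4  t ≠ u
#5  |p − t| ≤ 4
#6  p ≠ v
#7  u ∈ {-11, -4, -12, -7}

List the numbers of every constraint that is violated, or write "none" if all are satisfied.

#1 p = 3 ≠ 2 and v = 10 ≠ 7; both disjuncts false — fails.
#2 t = 6, q = -1; 6 ≥ -1 — holds.
#3 |-1 − (-8)| = 7; 7 ≤ 10 — holds.
#4 t = 6, u = -8; distinct — holds.
#5 |3 − 6| = 3; 3 ≤ 4 — holds.
#6 p = 3, v = 10; distinct — holds.
#7 u = -8 is not in {-11, -4, -12, -7} — fails.

No — constraints 1 and 7 are not satisfied.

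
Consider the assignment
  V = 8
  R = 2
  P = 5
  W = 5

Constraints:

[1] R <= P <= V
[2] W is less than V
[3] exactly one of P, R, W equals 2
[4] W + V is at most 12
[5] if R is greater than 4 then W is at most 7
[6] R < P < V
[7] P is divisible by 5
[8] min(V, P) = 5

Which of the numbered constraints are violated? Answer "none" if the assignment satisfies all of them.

[1] values 2 <= 5 <= 8  holds
[2] W = 5, V = 8; 5 < 8  holds
[3] P=5, R=2, W=5; 1 of them equals 2  holds
[4] W + V = 5 + 8 = 13; 13 > 12, bound 12 not met  fails
[5] R = 2, not > 4; antecedent false, conditional vacuously true  holds
[6] values 2 < 5 < 8  holds
[7] 5 / 5 = 1, so 5 divides 5  holds
[8] min(8, 5) = 5  holds

The assignment fails constraint 4.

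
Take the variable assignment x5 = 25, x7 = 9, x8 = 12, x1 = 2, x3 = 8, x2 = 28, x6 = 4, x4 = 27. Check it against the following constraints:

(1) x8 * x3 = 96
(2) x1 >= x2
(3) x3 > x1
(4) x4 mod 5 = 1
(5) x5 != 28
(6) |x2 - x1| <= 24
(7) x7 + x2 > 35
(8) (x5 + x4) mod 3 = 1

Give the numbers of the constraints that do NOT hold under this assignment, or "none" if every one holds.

No — constraints 2, 4, 6 are not satisfied.

(1) x8 * x3 = 12 * 8 = 96  holds
(2) x1 = 2, x2 = 28; 2 < 28 (want ≥)  fails
(3) x3 = 8, x1 = 2; 8 > 2  holds
(4) 27 mod 5 = 2, not 1  fails
(5) x5 = 25, and 25 ≠ 28  holds
(6) |28 - 2| = 26; 26 > 24, exceeds bound 24  fails
(7) x7 + x2 = 9 + 28 = 37; 37 > 35  holds
(8) x5 + x4 = 52; 52 mod 3 = 1  holds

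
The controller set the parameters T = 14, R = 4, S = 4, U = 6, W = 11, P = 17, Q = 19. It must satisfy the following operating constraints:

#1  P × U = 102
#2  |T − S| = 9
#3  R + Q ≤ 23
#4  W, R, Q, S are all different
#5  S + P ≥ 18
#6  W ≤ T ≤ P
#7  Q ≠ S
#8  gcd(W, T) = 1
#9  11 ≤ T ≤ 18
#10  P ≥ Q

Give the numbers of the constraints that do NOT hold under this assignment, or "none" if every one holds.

Constraints 2, 4, and 10 are violated.

#1 P × U = 17 × 6 = 102 — satisfied.
#2 |14 − 4| = 10, not 9 — violated.
#3 R + Q = 4 + 19 = 23; 23 ≤ 23 — satisfied.
#4 R = S = 4, not all different — violated.
#5 S + P = 4 + 17 = 21; 21 ≥ 18 — satisfied.
#6 values 11 ≤ 14 ≤ 17 — satisfied.
#7 Q = 19, S = 4; distinct — satisfied.
#8 gcd(11, 14) = 1 — satisfied.
#9 T = 14 lies in [11, 18] — satisfied.
#10 P = 17, Q = 19; 17 < 19 (want ≥) — violated.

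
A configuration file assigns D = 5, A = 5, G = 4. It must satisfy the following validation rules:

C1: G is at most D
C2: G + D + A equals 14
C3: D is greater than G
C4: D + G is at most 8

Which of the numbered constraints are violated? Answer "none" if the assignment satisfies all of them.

C1: G = 4, D = 5; 4 ≤ 5 — holds.
C2: G + D + A = 4 + 5 + 5 = 14 — holds.
C3: D = 5, G = 4; 5 > 4 — holds.
C4: D + G = 5 + 4 = 9; 9 > 8, bound 8 not met — does not hold.

The assignment fails constraint 4.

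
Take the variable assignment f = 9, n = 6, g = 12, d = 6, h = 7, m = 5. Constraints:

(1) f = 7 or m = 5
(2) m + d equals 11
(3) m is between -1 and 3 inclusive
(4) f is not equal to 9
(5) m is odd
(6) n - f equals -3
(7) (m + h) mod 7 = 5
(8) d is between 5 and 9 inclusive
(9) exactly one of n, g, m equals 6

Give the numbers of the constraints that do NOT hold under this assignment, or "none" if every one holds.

(1) f = 9 ≠ 7, but m = 5 = 5 (second disjunct) — OK.
(2) m + d = 5 + 6 = 11 — OK.
(3) m = 5 is outside [-1, 3] — violated.
(4) f = 9, but 9 is required to differ — violated.
(5) m = 5 is odd — OK.
(6) n - f = 6 - 9 = -3 — OK.
(7) m + h = 12; 12 mod 7 = 5 — OK.
(8) d = 6 lies in [5, 9] — OK.
(9) n=6, g=12, m=5; 1 of them equals 6 — OK.

No — constraints 3 and 4 are not satisfied.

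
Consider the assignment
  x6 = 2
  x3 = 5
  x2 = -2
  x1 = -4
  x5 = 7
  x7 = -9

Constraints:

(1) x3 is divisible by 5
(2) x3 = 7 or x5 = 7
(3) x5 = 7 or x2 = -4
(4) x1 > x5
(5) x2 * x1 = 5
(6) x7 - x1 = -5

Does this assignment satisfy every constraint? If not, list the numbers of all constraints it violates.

Constraints 4, 5 do not hold.

(1) 5 / 5 = 1, so 5 divides 5 — satisfied.
(2) x3 = 5 ≠ 7, but x5 = 7 = 7 (second disjunct) — satisfied.
(3) x5 = 7 = 7 (first disjunct) — satisfied.
(4) x1 = -4, x5 = 7; -4 ≤ 7 (want >) — violated.
(5) x2 * x1 = -2 * (-4) = 8, not 5 — violated.
(6) x7 - x1 = -9 - (-4) = -5 — satisfied.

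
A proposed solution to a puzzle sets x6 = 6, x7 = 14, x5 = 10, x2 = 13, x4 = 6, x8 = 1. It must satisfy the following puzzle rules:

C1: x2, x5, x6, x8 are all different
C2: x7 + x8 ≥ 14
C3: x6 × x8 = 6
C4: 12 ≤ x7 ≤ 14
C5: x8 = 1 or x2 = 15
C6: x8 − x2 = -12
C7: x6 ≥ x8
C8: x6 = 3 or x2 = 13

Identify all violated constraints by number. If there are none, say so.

All constraints are satisfied.

C1: values 13, 10, 6, 1 are pairwise distinct — holds.
C2: x7 + x8 = 14 + 1 = 15; 15 ≥ 14 — holds.
C3: x6 × x8 = 6 × 1 = 6 — holds.
C4: x7 = 14 lies in [12, 14] — holds.
C5: x8 = 1 = 1 (first disjunct) — holds.
C6: x8 − x2 = 1 − 13 = -12 — holds.
C7: x6 = 6, x8 = 1; 6 ≥ 1 — holds.
C8: x6 = 6 ≠ 3, but x2 = 13 = 13 (second disjunct) — holds.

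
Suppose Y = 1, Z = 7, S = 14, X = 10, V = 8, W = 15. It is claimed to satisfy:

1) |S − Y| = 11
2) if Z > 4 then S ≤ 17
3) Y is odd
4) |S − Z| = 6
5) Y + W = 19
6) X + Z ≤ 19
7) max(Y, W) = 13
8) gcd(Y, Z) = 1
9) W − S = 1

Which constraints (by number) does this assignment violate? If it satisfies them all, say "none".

The assignment fails constraints 1, 4, 5, 7.

1) |14 − 1| = 13, not 11 — violated.
2) Z = 7 > 4, so we need S ≤ 17; S = 14 ≤ 17 — satisfied.
3) Y = 1 is odd — satisfied.
4) |14 − 7| = 7, not 6 — violated.
5) Y + W = 1 + 15 = 16, not 19 — violated.
6) X + Z = 10 + 7 = 17; 17 ≤ 19 — satisfied.
7) max(1, 15) = 15, not 13 — violated.
8) gcd(1, 7) = 1 — satisfied.
9) W − S = 15 − 14 = 1 — satisfied.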